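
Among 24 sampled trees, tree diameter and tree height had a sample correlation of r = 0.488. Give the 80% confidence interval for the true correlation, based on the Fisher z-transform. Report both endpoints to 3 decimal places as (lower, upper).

(0.248, 0.671)

Fisher z: z_r = atanh(r) = ½·ln((1+0.488)/(1−0.488)) = 0.533432
SE(z) = 1/√(n−3) = 1/√21 = 0.218218
80% ⇒ z* = 1.282; margin = 1.282·0.218218 = 0.279755
CI on z-scale: (0.253677, 0.813187)
Back-transform: tanh(0.253677) = 0.248372, tanh(0.813187) = 0.671345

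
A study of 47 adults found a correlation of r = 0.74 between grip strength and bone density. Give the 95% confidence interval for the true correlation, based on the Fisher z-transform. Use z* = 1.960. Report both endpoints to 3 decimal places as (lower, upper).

z_r = atanh(0.74) = 0.950479;  SE = 1/√(n−3) = 1/√44 = 0.150756
z-limits: 0.950479 ± 1.960·0.150756 = 0.950479 ± 0.295482 = [0.654997, 1.245961]
ρ-limits: (tanh 0.654997, tanh 1.245961) = (0.575, 0.847)

(0.575, 0.847)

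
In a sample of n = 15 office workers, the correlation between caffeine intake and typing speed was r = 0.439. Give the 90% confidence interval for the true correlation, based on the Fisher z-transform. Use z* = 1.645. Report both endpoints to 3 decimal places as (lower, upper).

(-0.004, 0.738)

z_r = atanh(0.439) = 0.470991;  SE = 1/√(n−3) = 1/√12 = 0.288675
z-limits: 0.470991 ± 1.645·0.288675 = 0.470991 ± 0.474870 = [-0.003879, 0.945861]
ρ-limits: (tanh -0.003879, tanh 0.945861) = (-0.004, 0.738)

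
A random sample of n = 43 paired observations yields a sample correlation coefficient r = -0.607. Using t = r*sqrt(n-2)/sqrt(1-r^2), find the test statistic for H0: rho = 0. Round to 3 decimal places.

1 − r² = 1 − 0.368449 = 0.631551;  √(1−r²) = 0.794702
√(n−2) = √41 = 6.403124
t = r·√(n−2)/√(1−r²) = -0.607 · 6.403124 / 0.794702 = -4.891

-4.891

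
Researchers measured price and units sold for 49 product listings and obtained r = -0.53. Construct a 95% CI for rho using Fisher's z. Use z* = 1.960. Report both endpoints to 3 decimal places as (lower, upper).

(-0.706, -0.292)

Fisher z: z_r = atanh(r) = ½·ln((1+(-0.53))/(1−(-0.53))) = -0.590145
SE(z) = 1/√(n−3) = 1/√46 = 0.147442
95% ⇒ z* = 1.960; margin = 1.960·0.147442 = 0.288986
CI on z-scale: (-0.879131, -0.301159)
Back-transform: tanh(-0.879131) = -0.705984, tanh(-0.301159) = -0.292373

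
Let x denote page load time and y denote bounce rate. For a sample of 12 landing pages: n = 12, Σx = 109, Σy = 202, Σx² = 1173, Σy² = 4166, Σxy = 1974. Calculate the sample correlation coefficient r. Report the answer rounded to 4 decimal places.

0.3719

Numerator: nΣxy − (Σx)(Σy) = 12·1974 − (109)(202) = 1670
Denominator: √[(nΣx²−(Σx)²)(nΣy²−(Σy)²)]
  nΣx²−(Σx)² = 12·1173 − 11881 = 2195;  nΣy²−(Σy)² = 12·4166 − 40804 = 9188
  √(2195·9188) = √20167660 = 4490.8418
r = 1670 / 4490.8418 = 0.3719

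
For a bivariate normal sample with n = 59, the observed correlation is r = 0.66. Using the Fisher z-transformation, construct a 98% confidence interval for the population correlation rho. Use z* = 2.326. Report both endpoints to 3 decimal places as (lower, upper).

(0.448, 0.802)

Fisher z: z_r = atanh(r) = ½·ln((1+0.66)/(1−0.66)) = 0.792814
SE(z) = 1/√(n−3) = 1/√56 = 0.133631
98% ⇒ z* = 2.326; margin = 2.326·0.133631 = 0.310826
CI on z-scale: (0.481988, 1.103640)
Back-transform: tanh(0.481988) = 0.447834, tanh(1.103640) = 0.801803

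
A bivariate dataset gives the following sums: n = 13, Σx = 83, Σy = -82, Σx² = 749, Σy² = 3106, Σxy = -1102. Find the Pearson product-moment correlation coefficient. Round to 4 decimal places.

-0.7681

S_xy = nΣxy − ΣxΣy = 13·(-1102) − 83·(-82) = -14326 − (-6806) = -7520
S_xx = nΣx² − (Σx)² = 13·749 − 83² = 9737 − 6889 = 2848
S_yy = nΣy² − (Σy)² = 13·3106 − (-82)² = 40378 − 6724 = 33654
r = S_xy / √(S_xx·S_yy) = -7520 / √(2848·33654) = -7520 / √95846592 = -7520 / 9790.1273 = -0.7681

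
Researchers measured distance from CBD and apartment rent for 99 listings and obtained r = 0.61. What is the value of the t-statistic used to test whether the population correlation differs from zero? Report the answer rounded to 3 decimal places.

t = r·√(n−2) / √(1−r²) with r = 0.61, n = 99
  = 0.61·√97 / √(1 − 0.3721)
  = 0.61·9.848858 / 0.792401
  = 6.007803 / 0.792401 = 7.582

7.582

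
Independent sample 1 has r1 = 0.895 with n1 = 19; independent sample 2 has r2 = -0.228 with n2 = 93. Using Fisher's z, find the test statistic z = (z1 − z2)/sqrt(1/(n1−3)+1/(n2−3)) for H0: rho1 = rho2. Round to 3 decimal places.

Fisher z-transforms: z1 = atanh(0.895) = 1.446507, z2 = atanh(-0.228) = -0.232079; difference d = 1.678586
Var(d) = 1/16 + 1/90 = 0.0625000 + 0.0111111 = 0.0736111
z = d/√Var(d) = 1.678586 / √0.0736111 = 1.678586 / 0.271314 = 6.187

6.187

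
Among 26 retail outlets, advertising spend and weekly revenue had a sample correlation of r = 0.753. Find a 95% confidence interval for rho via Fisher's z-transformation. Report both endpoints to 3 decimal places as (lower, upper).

Fisher z: z_r = atanh(r) = ½·ln((1+0.753)/(1−0.753)) = 0.979848
SE(z) = 1/√(n−3) = 1/√23 = 0.208514
95% ⇒ z* = 1.960; margin = 1.960·0.208514 = 0.408687
CI on z-scale: (0.571161, 1.388535)
Back-transform: tanh(0.571161) = 0.516211, tanh(1.388535) = 0.882848

(0.516, 0.883)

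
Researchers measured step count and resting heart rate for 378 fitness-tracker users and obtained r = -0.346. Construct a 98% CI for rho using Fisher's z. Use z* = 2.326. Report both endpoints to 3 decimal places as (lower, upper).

Fisher z: z_r = atanh(r) = ½·ln((1+(-0.346))/(1−(-0.346))) = -0.360893
SE(z) = 1/√(n−3) = 1/√375 = 0.051640
98% ⇒ z* = 2.326; margin = 2.326·0.051640 = 0.120115
CI on z-scale: (-0.481008, -0.240778)
Back-transform: tanh(-0.481008) = -0.447051, tanh(-0.240778) = -0.236230

(-0.447, -0.236)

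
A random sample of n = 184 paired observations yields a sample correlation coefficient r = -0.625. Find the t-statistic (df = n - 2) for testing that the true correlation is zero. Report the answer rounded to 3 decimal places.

-10.801

t = r·√(n−2) / √(1−r²) with r = -0.625, n = 184
  = -0.625·√182 / √(1 − 0.390625)
  = -0.625·13.490738 / 0.780625
  = -8.431711 / 0.780625 = -10.801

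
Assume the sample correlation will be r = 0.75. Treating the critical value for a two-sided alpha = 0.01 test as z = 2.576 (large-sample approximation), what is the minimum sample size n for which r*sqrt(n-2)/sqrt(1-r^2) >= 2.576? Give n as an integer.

8

r√(n−2)/√(1−r²) ≥ 2.576  ⇔  n−2 ≥ (2.576)²·(1−r²)/r²
(1−r²)/r² = (1−0.5625)/0.5625 = 0.7778
n ≥ 2 + 6.635776·0.7778 = 2 + 5.1613 = 7.1613
⌈7.1613⌉ = 8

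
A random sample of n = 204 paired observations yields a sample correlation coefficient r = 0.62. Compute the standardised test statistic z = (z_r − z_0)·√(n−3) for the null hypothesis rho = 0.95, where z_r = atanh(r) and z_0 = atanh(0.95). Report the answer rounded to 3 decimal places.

-15.691

z_r = atanh(0.62) = 0.725005,  z_0 = atanh(0.95) = 1.831781
SE = 1/√(n−3) = 1/√201 = 0.070535
z = (z_r − z_0)/SE = (0.725005 − 1.831781) / 0.070535 = -1.106776 / 0.070535 = -15.691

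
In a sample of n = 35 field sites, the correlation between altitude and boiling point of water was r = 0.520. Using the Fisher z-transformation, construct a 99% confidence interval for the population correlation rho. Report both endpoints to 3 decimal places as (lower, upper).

Fisher z: z_r = atanh(r) = ½·ln((1+0.520)/(1−0.520)) = 0.576340
SE(z) = 1/√(n−3) = 1/√32 = 0.176777
99% ⇒ z* = 2.576; margin = 2.576·0.176777 = 0.455378
CI on z-scale: (0.120962, 1.031718)
Back-transform: tanh(0.120962) = 0.120375, tanh(1.031718) = 0.774596

(0.120, 0.775)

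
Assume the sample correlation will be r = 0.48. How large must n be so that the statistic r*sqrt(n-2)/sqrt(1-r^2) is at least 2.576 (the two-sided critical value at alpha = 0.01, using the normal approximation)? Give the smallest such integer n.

r√(n−2)/√(1−r²) ≥ 2.576  ⇔  n−2 ≥ (2.576)²·(1−r²)/r²
(1−r²)/r² = (1−0.2304)/0.2304 = 3.3403
n ≥ 2 + 6.635776·3.3403 = 2 + 22.1655 = 24.1655
⌈24.1655⌉ = 25

25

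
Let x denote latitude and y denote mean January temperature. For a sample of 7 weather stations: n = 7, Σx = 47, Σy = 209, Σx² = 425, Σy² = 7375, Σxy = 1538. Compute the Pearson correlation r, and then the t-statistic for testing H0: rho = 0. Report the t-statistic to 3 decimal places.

0.925

S_xy = nΣxy − ΣxΣy = 7·1538 − 47·209 = 10766 − 9823 = 943
S_xx = nΣx² − (Σx)² = 7·425 − 47² = 2975 − 2209 = 766
S_yy = nΣy² − (Σy)² = 7·7375 − 209² = 51625 − 43681 = 7944
r = S_xy / √(S_xx·S_yy) = 943 / √(766·7944) = 943 / √6085104 = 943 / 2466.8004 = 0.3823
t = r·√(n−2)/√(1−r²) = 0.3823·√5 / √(1−0.146153) = 0.854849 / 0.924038 = 0.925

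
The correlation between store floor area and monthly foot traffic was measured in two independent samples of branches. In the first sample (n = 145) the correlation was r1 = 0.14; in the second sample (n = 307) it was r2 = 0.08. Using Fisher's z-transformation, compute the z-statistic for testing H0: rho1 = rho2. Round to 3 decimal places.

Fisher z-transforms: z1 = atanh(0.14) = 0.140926, z2 = atanh(0.08) = 0.080171; difference d = 0.060755
Var(d) = 1/142 + 1/304 = 0.0070423 + 0.0032895 = 0.0103318
z = d/√Var(d) = 0.060755 / √0.0103318 = 0.060755 / 0.101645 = 0.598

0.598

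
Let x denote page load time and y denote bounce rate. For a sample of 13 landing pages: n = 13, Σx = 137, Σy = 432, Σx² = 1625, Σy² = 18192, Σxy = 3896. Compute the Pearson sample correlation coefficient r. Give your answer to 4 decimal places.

-0.7875

Numerator: nΣxy − (Σx)(Σy) = 13·3896 − (137)(432) = -8536
Denominator: √[(nΣx²−(Σx)²)(nΣy²−(Σy)²)]
  nΣx²−(Σx)² = 13·1625 − 18769 = 2356;  nΣy²−(Σy)² = 13·18192 − 186624 = 49872
  √(2356·49872) = √117498432 = 10839.6694
r = -8536 / 10839.6694 = -0.7875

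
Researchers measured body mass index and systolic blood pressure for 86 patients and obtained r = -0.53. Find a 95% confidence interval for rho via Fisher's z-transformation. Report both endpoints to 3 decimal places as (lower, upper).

Fisher z: z_r = atanh(r) = ½·ln((1+(-0.53))/(1−(-0.53))) = -0.590145
SE(z) = 1/√(n−3) = 1/√83 = 0.109764
95% ⇒ z* = 1.960; margin = 1.960·0.109764 = 0.215137
CI on z-scale: (-0.805282, -0.375008)
Back-transform: tanh(-0.805282) = -0.666979, tanh(-0.375008) = -0.358364

(-0.667, -0.358)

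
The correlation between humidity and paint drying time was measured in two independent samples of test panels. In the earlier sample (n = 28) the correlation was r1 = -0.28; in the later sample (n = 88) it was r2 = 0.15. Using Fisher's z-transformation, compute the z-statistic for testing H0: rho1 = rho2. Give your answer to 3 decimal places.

-1.929

z1 = atanh(-0.28) = -0.287682,  z2 = atanh(0.15) = 0.151140
SE = √(1/(n1−3) + 1/(n2−3)) = √(1/25 + 1/85) = √(0.0400000 + 0.0117647) = √0.0517647 = 0.227519
z = (z1 − z2)/SE = (-0.287682 − 0.151140) / 0.227519 = -0.438822 / 0.227519 = -1.929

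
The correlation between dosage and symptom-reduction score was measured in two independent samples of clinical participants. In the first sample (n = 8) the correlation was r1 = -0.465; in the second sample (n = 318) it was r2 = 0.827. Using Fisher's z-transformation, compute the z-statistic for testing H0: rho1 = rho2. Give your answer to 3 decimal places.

z1 = atanh(-0.465) = -0.503672,  z2 = atanh(0.827) = 1.178569
SE = √(1/(n1−3) + 1/(n2−3)) = √(1/5 + 1/315) = √(0.2000000 + 0.0031746) = √0.2031746 = 0.450749
z = (z1 − z2)/SE = (-0.503672 − 1.178569) / 0.450749 = -1.682241 / 0.450749 = -3.732

-3.732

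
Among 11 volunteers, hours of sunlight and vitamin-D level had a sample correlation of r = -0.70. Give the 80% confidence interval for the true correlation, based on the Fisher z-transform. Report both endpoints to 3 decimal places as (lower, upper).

z_r = atanh(-0.70) = -0.867301;  SE = 1/√(n−3) = 1/√8 = 0.353553
z-limits: -0.867301 ± 1.282·0.353553 = -0.867301 ± 0.453255 = [-1.320556, -0.414046]
ρ-limits: (tanh -1.320556, tanh -0.414046) = (-0.867, -0.392)

(-0.867, -0.392)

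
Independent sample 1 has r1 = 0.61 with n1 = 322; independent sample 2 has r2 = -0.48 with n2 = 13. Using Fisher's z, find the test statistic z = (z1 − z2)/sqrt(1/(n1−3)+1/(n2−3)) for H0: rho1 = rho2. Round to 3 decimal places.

z1 = atanh(0.61) = 0.708921,  z2 = atanh(-0.48) = -0.522984
SE = √(1/(n1−3) + 1/(n2−3)) = √(1/319 + 1/10) = √(0.0031348 + 0.1000000) = √0.1031348 = 0.321146
z = (z1 − z2)/SE = (0.708921 − (-0.522984)) / 0.321146 = 1.231905 / 0.321146 = 3.836

3.836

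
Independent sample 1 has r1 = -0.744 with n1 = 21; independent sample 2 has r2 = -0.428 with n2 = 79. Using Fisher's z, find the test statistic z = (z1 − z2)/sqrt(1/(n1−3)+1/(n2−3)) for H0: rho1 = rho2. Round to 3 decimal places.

-1.915

Fisher z-transforms: z1 = atanh(-0.744) = -0.959380, z2 = atanh(-0.428) = -0.457446; difference d = -0.501934
Var(d) = 1/18 + 1/76 = 0.0555556 + 0.0131579 = 0.0687135
z = d/√Var(d) = -0.501934 / √0.0687135 = -0.501934 / 0.262133 = -1.915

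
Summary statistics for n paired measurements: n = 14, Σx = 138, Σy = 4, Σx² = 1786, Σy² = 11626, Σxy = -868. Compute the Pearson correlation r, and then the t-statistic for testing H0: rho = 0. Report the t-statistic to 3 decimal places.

-1.548

S_xy = nΣxy − ΣxΣy = 14·(-868) − 138·4 = -12152 − 552 = -12704
S_xx = nΣx² − (Σx)² = 14·1786 − 138² = 25004 − 19044 = 5960
S_yy = nΣy² − (Σy)² = 14·11626 − 4² = 162764 − 16 = 162748
r = S_xy / √(S_xx·S_yy) = -12704 / √(5960·162748) = -12704 / √969978080 = -12704 / 31144.4711 = -0.4079
t = r·√(n−2)/√(1−r²) = -0.4079·√12 / √(1−0.166382) = -1.413007 / 0.913027 = -1.548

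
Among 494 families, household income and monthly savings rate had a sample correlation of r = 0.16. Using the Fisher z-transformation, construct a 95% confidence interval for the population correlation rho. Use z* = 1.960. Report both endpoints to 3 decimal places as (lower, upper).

Fisher z: z_r = atanh(r) = ½·ln((1+0.16)/(1−0.16)) = 0.161387
SE(z) = 1/√(n−3) = 1/√491 = 0.045129
95% ⇒ z* = 1.960; margin = 1.960·0.045129 = 0.088453
CI on z-scale: (0.072934, 0.249840)
Back-transform: tanh(0.072934) = 0.072805, tanh(0.249840) = 0.244768

(0.073, 0.245)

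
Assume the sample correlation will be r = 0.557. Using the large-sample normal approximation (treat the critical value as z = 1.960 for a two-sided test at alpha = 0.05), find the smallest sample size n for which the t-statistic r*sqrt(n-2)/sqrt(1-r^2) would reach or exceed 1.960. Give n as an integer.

11

r√(n−2)/√(1−r²) ≥ 1.960  ⇔  n−2 ≥ (1.960)²·(1−r²)/r²
(1−r²)/r² = (1−0.310249)/0.310249 = 2.2232
n ≥ 2 + 3.8416·2.2232 = 2 + 8.5406 = 10.5406
⌈10.5406⌉ = 11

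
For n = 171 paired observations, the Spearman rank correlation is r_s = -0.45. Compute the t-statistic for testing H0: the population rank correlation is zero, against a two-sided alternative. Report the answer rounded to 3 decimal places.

-6.551

1 − r_s² = 1 − 0.2025 = 0.7975;  √(1−r_s²) = 0.893029
√(n−2) = √169 = 13.000000
t = r_s·√(n−2)/√(1−r_s²) = -0.45 · 13.000000 / 0.893029 = -6.551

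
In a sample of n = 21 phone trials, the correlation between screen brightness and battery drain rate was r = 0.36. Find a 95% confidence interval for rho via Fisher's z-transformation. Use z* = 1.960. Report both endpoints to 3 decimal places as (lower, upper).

z_r = atanh(0.36) = 0.376886;  SE = 1/√(n−3) = 1/√18 = 0.235702
z-limits: 0.376886 ± 1.960·0.235702 = 0.376886 ± 0.461976 = [-0.085090, 0.838862]
ρ-limits: (tanh -0.085090, tanh 0.838862) = (-0.085, 0.685)

(-0.085, 0.685)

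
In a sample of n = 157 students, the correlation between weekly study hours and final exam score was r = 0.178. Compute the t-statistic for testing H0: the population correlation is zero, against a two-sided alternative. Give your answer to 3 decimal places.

2.252

t = r·√(n−2) / √(1−r²) with r = 0.178, n = 157
  = 0.178·√155 / √(1 − 0.031684)
  = 0.178·12.449900 / 0.984030
  = 2.216082 / 0.984030 = 2.252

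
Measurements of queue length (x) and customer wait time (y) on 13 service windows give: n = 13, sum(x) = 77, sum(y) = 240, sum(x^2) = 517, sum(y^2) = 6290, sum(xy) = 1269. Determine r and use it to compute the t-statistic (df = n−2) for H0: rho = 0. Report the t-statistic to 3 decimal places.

Numerator: nΣxy − (Σx)(Σy) = 13·1269 − (77)(240) = -1983
Denominator: √[(nΣx²−(Σx)²)(nΣy²−(Σy)²)]
  nΣx²−(Σx)² = 13·517 − 5929 = 792;  nΣy²−(Σy)² = 13·6290 − 57600 = 24170
  √(792·24170) = √19142640 = 4375.2303
r = -1983 / 4375.2303 = -0.4532
t = r·√(n−2)/√(1−r²) = -0.4532·√11 / √(1−0.205390) = -1.503094 / 0.891409 = -1.686

-1.686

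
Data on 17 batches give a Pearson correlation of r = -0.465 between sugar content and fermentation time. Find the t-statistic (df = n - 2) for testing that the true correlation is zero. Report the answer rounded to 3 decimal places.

1 − r² = 1 − 0.216225 = 0.783775;  √(1−r²) = 0.885311
√(n−2) = √15 = 3.872983
t = r·√(n−2)/√(1−r²) = -0.465 · 3.872983 / 0.885311 = -2.034

-2.034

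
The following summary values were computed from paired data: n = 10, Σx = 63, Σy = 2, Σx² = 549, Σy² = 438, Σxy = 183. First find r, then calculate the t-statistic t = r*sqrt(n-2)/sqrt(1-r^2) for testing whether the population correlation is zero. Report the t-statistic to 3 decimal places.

2.488

Numerator: nΣxy − (Σx)(Σy) = 10·183 − (63)(2) = 1704
Denominator: √[(nΣx²−(Σx)²)(nΣy²−(Σy)²)]
  nΣx²−(Σx)² = 10·549 − 3969 = 1521;  nΣy²−(Σy)² = 10·438 − 4 = 4376
  √(1521·4376) = √6655896 = 2579.9023
r = 1704 / 2579.9023 = 0.6605
t = r·√(n−2)/√(1−r²) = 0.6605·√8 / √(1−0.436260) = 1.868176 / 0.750826 = 2.488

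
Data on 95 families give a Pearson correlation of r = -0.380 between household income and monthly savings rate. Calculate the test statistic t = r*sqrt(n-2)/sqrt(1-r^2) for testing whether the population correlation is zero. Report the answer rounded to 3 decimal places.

-3.962

t = r·√(n−2) / √(1−r²) with r = -0.380, n = 95
  = -0.380·√93 / √(1 − 0.144400)
  = -0.380·9.643651 / 0.924986
  = -3.664587 / 0.924986 = -3.962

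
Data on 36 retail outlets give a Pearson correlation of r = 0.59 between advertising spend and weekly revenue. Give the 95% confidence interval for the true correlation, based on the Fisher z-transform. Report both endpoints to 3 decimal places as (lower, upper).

z_r = atanh(0.59) = 0.677666;  SE = 1/√(n−3) = 1/√33 = 0.174078
z-limits: 0.677666 ± 1.960·0.174078 = 0.677666 ± 0.341193 = [0.336473, 1.018859]
ρ-limits: (tanh 0.336473, tanh 1.018859) = (0.324, 0.769)

(0.324, 0.769)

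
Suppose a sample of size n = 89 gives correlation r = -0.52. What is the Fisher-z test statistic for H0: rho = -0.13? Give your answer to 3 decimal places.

-4.132

Fisher z: atanh(-0.52) = -0.576340, atanh(-0.13) = -0.130740
z = (z_r − z_0)·√(n−3) = (-0.576340 − (-0.130740))·√86 = -0.445600 · 9.273618 = -4.132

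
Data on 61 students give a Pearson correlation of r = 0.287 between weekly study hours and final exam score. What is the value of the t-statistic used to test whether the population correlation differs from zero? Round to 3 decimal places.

2.301

1 − r² = 1 − 0.082369 = 0.917631;  √(1−r²) = 0.957931
√(n−2) = √59 = 7.681146
t = r·√(n−2)/√(1−r²) = 0.287 · 7.681146 / 0.957931 = 2.301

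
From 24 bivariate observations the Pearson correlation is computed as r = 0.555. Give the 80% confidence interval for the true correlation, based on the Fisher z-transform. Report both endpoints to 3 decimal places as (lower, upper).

Fisher z: z_r = atanh(r) = ½·ln((1+0.555)/(1−0.555)) = 0.625578
SE(z) = 1/√(n−3) = 1/√21 = 0.218218
80% ⇒ z* = 1.282; margin = 1.282·0.218218 = 0.279755
CI on z-scale: (0.345823, 0.905333)
Back-transform: tanh(0.345823) = 0.332666, tanh(0.905333) = 0.718885

(0.333, 0.719)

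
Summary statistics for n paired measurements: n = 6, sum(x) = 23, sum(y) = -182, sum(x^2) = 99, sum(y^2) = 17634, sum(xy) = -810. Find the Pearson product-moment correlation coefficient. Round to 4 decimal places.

S_xy = nΣxy − ΣxΣy = 6·(-810) − 23·(-182) = -4860 − (-4186) = -674
S_xx = nΣx² − (Σx)² = 6·99 − 23² = 594 − 529 = 65
S_yy = nΣy² − (Σy)² = 6·17634 − (-182)² = 105804 − 33124 = 72680
r = S_xy / √(S_xx·S_yy) = -674 / √(65·72680) = -674 / √4724200 = -674 / 2173.5225 = -0.3101

-0.3101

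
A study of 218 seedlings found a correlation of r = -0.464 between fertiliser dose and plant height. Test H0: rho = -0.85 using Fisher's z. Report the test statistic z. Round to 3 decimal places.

11.052

z_r = atanh(-0.464) = -0.502397,  z_0 = atanh(-0.85) = -1.256153
SE = 1/√(n−3) = 1/√215 = 0.068199
z = (z_r − z_0)/SE = (-0.502397 − (-1.256153)) / 0.068199 = 0.753756 / 0.068199 = 11.052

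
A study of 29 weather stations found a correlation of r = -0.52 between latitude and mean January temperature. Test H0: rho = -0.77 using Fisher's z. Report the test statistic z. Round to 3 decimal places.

2.264

z_r = atanh(-0.52) = -0.576340,  z_0 = atanh(-0.77) = -1.020328
SE = 1/√(n−3) = 1/√26 = 0.196116
z = (z_r − z_0)/SE = (-0.576340 − (-1.020328)) / 0.196116 = 0.443988 / 0.196116 = 2.264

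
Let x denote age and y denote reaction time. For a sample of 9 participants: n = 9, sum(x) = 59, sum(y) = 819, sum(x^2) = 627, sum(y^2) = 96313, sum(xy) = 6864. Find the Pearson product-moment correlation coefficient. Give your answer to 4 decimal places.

0.6535

S_xy = nΣxy − ΣxΣy = 9·6864 − 59·819 = 61776 − 48321 = 13455
S_xx = nΣx² − (Σx)² = 9·627 − 59² = 5643 − 3481 = 2162
S_yy = nΣy² − (Σy)² = 9·96313 − 819² = 866817 − 670761 = 196056
r = S_xy / √(S_xx·S_yy) = 13455 / √(2162·196056) = 13455 / √423873072 = 13455 / 20588.1780 = 0.6535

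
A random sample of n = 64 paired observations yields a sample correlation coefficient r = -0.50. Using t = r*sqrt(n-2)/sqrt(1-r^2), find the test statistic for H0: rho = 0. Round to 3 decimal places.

-4.546

1 − r² = 1 − 0.2500 = 0.7500;  √(1−r²) = 0.866025
√(n−2) = √62 = 7.874008
t = r·√(n−2)/√(1−r²) = -0.50 · 7.874008 / 0.866025 = -4.546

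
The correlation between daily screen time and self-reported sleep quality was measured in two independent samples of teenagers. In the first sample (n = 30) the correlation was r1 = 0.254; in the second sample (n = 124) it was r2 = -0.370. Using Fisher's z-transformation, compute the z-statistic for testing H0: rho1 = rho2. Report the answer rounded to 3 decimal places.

Fisher z-transforms: z1 = atanh(0.254) = 0.259684, z2 = atanh(-0.370) = -0.388423; difference d = 0.648107
Var(d) = 1/27 + 1/121 = 0.0370370 + 0.0082645 = 0.0453015
z = d/√Var(d) = 0.648107 / √0.0453015 = 0.648107 / 0.212841 = 3.045

3.045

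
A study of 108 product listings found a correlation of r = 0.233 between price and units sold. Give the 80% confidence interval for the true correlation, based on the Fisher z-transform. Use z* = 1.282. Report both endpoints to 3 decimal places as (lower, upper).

(0.112, 0.347)

z_r = atanh(0.233) = 0.237359;  SE = 1/√(n−3) = 1/√105 = 0.097590
z-limits: 0.237359 ± 1.282·0.097590 = 0.237359 ± 0.125110 = [0.112249, 0.362469]
ρ-limits: (tanh 0.112249, tanh 0.362469) = (0.112, 0.347)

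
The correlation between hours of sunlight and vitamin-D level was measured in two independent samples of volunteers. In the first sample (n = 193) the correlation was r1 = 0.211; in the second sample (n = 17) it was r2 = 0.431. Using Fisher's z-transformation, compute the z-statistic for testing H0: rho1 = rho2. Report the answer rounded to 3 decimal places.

Fisher z-transforms: z1 = atanh(0.211) = 0.214218, z2 = atanh(0.431) = 0.461124; difference d = -0.246906
Var(d) = 1/190 + 1/14 = 0.0052632 + 0.0714286 = 0.0766918
z = d/√Var(d) = -0.246906 / √0.0766918 = -0.246906 / 0.276933 = -0.892

-0.892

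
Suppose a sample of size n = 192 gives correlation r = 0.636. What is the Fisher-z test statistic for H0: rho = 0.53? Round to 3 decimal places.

2.217

z_r = atanh(0.636) = 0.751428,  z_0 = atanh(0.53) = 0.590145
SE = 1/√(n−3) = 1/√189 = 0.072739
z = (z_r − z_0)/SE = (0.751428 − 0.590145) / 0.072739 = 0.161283 / 0.072739 = 2.217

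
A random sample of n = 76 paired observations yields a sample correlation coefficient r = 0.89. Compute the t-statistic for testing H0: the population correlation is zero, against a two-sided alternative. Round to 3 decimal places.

t = r·√(n−2) / √(1−r²) with r = 0.89, n = 76
  = 0.89·√74 / √(1 − 0.7921)
  = 0.89·8.602325 / 0.455961
  = 7.656069 / 0.455961 = 16.791

16.791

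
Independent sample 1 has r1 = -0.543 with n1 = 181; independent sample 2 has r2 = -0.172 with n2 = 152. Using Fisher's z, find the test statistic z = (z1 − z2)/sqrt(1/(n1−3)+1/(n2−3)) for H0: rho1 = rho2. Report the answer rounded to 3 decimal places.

-3.915

z1 = atanh(-0.543) = -0.608400,  z2 = atanh(-0.172) = -0.173727
SE = √(1/(n1−3) + 1/(n2−3)) = √(1/178 + 1/149) = √(0.0056180 + 0.0067114) = √0.0123294 = 0.111038
z = (z1 − z2)/SE = (-0.608400 − (-0.173727)) / 0.111038 = -0.434673 / 0.111038 = -3.915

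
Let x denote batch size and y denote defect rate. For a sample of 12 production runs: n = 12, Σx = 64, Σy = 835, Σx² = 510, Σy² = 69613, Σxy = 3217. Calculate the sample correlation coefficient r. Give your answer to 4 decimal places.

-0.8873

S_xy = nΣxy − ΣxΣy = 12·3217 − 64·835 = 38604 − 53440 = -14836
S_xx = nΣx² − (Σx)² = 12·510 − 64² = 6120 − 4096 = 2024
S_yy = nΣy² − (Σy)² = 12·69613 − 835² = 835356 − 697225 = 138131
r = S_xy / √(S_xx·S_yy) = -14836 / √(2024·138131) = -14836 / √279577144 = -14836 / 16720.5605 = -0.8873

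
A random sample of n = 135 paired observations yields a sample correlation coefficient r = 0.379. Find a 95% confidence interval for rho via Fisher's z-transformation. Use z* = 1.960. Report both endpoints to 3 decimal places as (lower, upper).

(0.224, 0.515)

Fisher z: z_r = atanh(r) = ½·ln((1+0.379)/(1−0.379)) = 0.398891
SE(z) = 1/√(n−3) = 1/√132 = 0.087039
95% ⇒ z* = 1.960; margin = 1.960·0.087039 = 0.170596
CI on z-scale: (0.228295, 0.569487)
Back-transform: tanh(0.228295) = 0.224410, tanh(0.569487) = 0.514982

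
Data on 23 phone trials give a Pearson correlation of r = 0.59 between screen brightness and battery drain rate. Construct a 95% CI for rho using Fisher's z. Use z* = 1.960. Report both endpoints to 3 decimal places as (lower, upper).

Fisher z: z_r = atanh(r) = ½·ln((1+0.59)/(1−0.59)) = 0.677666
SE(z) = 1/√(n−3) = 1/√20 = 0.223607
95% ⇒ z* = 1.960; margin = 1.960·0.223607 = 0.438270
CI on z-scale: (0.239396, 1.115936)
Back-transform: tanh(0.239396) = 0.234925, tanh(1.115936) = 0.806151

(0.235, 0.806)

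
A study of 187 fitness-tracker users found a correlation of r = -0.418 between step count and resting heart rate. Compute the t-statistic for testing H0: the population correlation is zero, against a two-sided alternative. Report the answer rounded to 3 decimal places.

-6.258

1 − r² = 1 − 0.174724 = 0.825276;  √(1−r²) = 0.908447
√(n−2) = √185 = 13.601471
t = r·√(n−2)/√(1−r²) = -0.418 · 13.601471 / 0.908447 = -6.258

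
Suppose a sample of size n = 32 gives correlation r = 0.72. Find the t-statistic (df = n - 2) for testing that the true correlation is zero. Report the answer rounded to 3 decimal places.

t = r·√(n−2) / √(1−r²) with r = 0.72, n = 32
  = 0.72·√30 / √(1 − 0.5184)
  = 0.72·5.477226 / 0.693974
  = 3.943603 / 0.693974 = 5.683

5.683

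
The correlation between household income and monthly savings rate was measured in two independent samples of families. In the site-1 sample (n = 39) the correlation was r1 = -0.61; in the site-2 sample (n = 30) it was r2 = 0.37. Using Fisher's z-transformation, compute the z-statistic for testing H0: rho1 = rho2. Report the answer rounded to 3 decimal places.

-4.310

z1 = atanh(-0.61) = -0.708921,  z2 = atanh(0.37) = 0.388423
SE = √(1/(n1−3) + 1/(n2−3)) = √(1/36 + 1/27) = √(0.0277778 + 0.0370370) = √0.0648148 = 0.254588
z = (z1 − z2)/SE = (-0.708921 − 0.388423) / 0.254588 = -1.097344 / 0.254588 = -4.310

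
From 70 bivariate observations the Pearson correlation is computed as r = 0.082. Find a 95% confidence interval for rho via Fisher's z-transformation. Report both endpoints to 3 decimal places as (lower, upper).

(-0.156, 0.311)

Fisher z: z_r = atanh(r) = ½·ln((1+0.082)/(1−0.082)) = 0.082185
SE(z) = 1/√(n−3) = 1/√67 = 0.122169
95% ⇒ z* = 1.960; margin = 1.960·0.122169 = 0.239451
CI on z-scale: (-0.157266, 0.321636)
Back-transform: tanh(-0.157266) = -0.155982, tanh(0.321636) = 0.310985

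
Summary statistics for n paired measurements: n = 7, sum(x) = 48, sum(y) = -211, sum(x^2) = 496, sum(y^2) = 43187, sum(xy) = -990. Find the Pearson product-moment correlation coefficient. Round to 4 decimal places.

0.1843

S_xy = nΣxy − ΣxΣy = 7·(-990) − 48·(-211) = -6930 − (-10128) = 3198
S_xx = nΣx² − (Σx)² = 7·496 − 48² = 3472 − 2304 = 1168
S_yy = nΣy² − (Σy)² = 7·43187 − (-211)² = 302309 − 44521 = 257788
r = S_xy / √(S_xx·S_yy) = 3198 / √(1168·257788) = 3198 / √301096384 = 3198 / 17352.1291 = 0.1843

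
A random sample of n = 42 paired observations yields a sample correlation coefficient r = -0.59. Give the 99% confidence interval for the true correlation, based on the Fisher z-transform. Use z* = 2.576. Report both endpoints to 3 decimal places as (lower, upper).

Fisher z: z_r = atanh(r) = ½·ln((1+(-0.59))/(1−(-0.59))) = -0.677666
SE(z) = 1/√(n−3) = 1/√39 = 0.160128
99% ⇒ z* = 2.576; margin = 2.576·0.160128 = 0.412490
CI on z-scale: (-1.090156, -0.265176)
Back-transform: tanh(-1.090156) = -0.796935, tanh(-0.265176) = -0.259130

(-0.797, -0.259)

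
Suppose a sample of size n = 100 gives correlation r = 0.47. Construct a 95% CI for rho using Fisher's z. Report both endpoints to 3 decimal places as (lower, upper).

Fisher z: z_r = atanh(r) = ½·ln((1+0.47)/(1−0.47)) = 0.510070
SE(z) = 1/√(n−3) = 1/√97 = 0.101535
95% ⇒ z* = 1.960; margin = 1.960·0.101535 = 0.199009
CI on z-scale: (0.311061, 0.709079)
Back-transform: tanh(0.311061) = 0.301402, tanh(0.709079) = 0.610099

(0.301, 0.610)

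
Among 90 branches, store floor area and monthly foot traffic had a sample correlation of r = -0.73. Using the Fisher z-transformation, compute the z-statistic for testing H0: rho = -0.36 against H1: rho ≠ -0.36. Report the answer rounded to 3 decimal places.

Fisher z: atanh(-0.73) = -0.928727, atanh(-0.36) = -0.376886
z = (z_r − z_0)·√(n−3) = (-0.928727 − (-0.376886))·√87 = -0.551841 · 9.327379 = -5.147

-5.147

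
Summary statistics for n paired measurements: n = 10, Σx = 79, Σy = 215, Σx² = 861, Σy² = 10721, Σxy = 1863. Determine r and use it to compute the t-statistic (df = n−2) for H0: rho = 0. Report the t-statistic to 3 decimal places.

S_xy = nΣxy − ΣxΣy = 10·1863 − 79·215 = 18630 − 16985 = 1645
S_xx = nΣx² − (Σx)² = 10·861 − 79² = 8610 − 6241 = 2369
S_yy = nΣy² − (Σy)² = 10·10721 − 215² = 107210 − 46225 = 60985
r = S_xy / √(S_xx·S_yy) = 1645 / √(2369·60985) = 1645 / √144473465 = 1645 / 12019.7115 = 0.1369
t = r·√(n−2)/√(1−r²) = 0.1369·√8 / √(1−0.018742) = 0.387212 / 0.990585 = 0.391

0.391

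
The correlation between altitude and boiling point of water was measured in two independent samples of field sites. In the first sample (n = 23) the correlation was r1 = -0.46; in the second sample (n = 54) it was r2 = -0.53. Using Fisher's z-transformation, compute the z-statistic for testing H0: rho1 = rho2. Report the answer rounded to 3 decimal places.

0.352

z1 = atanh(-0.46) = -0.497311,  z2 = atanh(-0.53) = -0.590145
SE = √(1/(n1−3) + 1/(n2−3)) = √(1/20 + 1/51) = √(0.0500000 + 0.0196078) = √0.0696078 = 0.263833
z = (z1 − z2)/SE = (-0.497311 − (-0.590145)) / 0.263833 = 0.092834 / 0.263833 = 0.352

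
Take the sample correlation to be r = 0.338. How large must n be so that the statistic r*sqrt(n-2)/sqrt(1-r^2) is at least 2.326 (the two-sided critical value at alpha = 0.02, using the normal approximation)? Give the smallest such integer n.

Need r·√(n−2)/√(1−r²) ≥ 2.326
√(n−2) ≥ 2.326·√(1−0.114244) / 0.338 = 2.326·0.941146 / 0.338 = 6.4766
n−2 ≥ 41.9463  ⇒  n ≥ 43.9463
Smallest integer n = 44

44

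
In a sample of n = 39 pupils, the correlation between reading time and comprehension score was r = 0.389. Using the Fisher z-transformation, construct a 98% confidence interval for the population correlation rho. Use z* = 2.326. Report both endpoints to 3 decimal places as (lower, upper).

z_r = atanh(0.389) = 0.410621;  SE = 1/√(n−3) = 1/√36 = 0.166667
z-limits: 0.410621 ± 2.326·0.166667 = 0.410621 ± 0.387667 = [0.022954, 0.798288]
ρ-limits: (tanh 0.022954, tanh 0.798288) = (0.023, 0.663)

(0.023, 0.663)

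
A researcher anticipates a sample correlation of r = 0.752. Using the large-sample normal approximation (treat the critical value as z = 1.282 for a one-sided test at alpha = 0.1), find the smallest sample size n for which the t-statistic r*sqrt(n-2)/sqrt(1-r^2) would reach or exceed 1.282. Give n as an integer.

4

r√(n−2)/√(1−r²) ≥ 1.282  ⇔  n−2 ≥ (1.282)²·(1−r²)/r²
(1−r²)/r² = (1−0.565504)/0.565504 = 0.7683
n ≥ 2 + 1.643524·0.7683 = 2 + 1.2627 = 3.2627
⌈3.2627⌉ = 4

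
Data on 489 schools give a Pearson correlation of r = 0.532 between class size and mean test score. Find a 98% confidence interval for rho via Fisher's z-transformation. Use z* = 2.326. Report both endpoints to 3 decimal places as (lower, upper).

Fisher z: z_r = atanh(r) = ½·ln((1+0.532)/(1−0.532)) = 0.592931
SE(z) = 1/√(n−3) = 1/√486 = 0.045361
98% ⇒ z* = 2.326; margin = 2.326·0.045361 = 0.105510
CI on z-scale: (0.487421, 0.698441)
Back-transform: tanh(0.487421) = 0.452167, tanh(0.698441) = 0.603377

(0.452, 0.603)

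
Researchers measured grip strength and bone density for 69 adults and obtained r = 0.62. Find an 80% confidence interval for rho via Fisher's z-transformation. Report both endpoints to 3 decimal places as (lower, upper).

(0.513, 0.708)

Fisher z: z_r = atanh(r) = ½·ln((1+0.62)/(1−0.62)) = 0.725005
SE(z) = 1/√(n−3) = 1/√66 = 0.123091
80% ⇒ z* = 1.282; margin = 1.282·0.123091 = 0.157803
CI on z-scale: (0.567202, 0.882808)
Back-transform: tanh(0.567202) = 0.513301, tanh(0.882808) = 0.707823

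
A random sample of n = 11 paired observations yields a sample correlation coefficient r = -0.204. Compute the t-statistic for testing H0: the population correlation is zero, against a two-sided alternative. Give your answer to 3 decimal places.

-0.625

1 − r² = 1 − 0.041616 = 0.958384;  √(1−r²) = 0.978971
√(n−2) = √9 = 3.000000
t = r·√(n−2)/√(1−r²) = -0.204 · 3.000000 / 0.978971 = -0.625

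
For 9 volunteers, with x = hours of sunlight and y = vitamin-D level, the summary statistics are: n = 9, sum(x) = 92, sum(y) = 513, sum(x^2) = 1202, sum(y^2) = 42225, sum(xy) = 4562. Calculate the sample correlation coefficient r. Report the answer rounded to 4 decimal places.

Numerator: nΣxy − (Σx)(Σy) = 9·4562 − (92)(513) = -6138
Denominator: √[(nΣx²−(Σx)²)(nΣy²−(Σy)²)]
  nΣx²−(Σx)² = 9·1202 − 8464 = 2354;  nΣy²−(Σy)² = 9·42225 − 263169 = 116856
  √(2354·116856) = √275079024 = 16585.5064
r = -6138 / 16585.5064 = -0.3701

-0.3701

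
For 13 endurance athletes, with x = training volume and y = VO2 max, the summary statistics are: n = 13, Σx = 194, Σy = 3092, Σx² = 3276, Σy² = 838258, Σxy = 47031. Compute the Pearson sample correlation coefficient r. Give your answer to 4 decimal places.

S_xy = nΣxy − ΣxΣy = 13·47031 − 194·3092 = 611403 − 599848 = 11555
S_xx = nΣx² − (Σx)² = 13·3276 − 194² = 42588 − 37636 = 4952
S_yy = nΣy² − (Σy)² = 13·838258 − 3092² = 10897354 − 9560464 = 1336890
r = S_xy / √(S_xx·S_yy) = 11555 / √(4952·1336890) = 11555 / √6620279280 = 11555 / 81365.0987 = 0.1420

0.1420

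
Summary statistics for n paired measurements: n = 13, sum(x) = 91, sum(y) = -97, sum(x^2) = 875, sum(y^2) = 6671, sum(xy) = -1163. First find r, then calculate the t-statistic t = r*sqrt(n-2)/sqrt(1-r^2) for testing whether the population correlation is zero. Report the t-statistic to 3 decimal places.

S_xy = nΣxy − ΣxΣy = 13·(-1163) − 91·(-97) = -15119 − (-8827) = -6292
S_xx = nΣx² − (Σx)² = 13·875 − 91² = 11375 − 8281 = 3094
S_yy = nΣy² − (Σy)² = 13·6671 − (-97)² = 86723 − 9409 = 77314
r = S_xy / √(S_xx·S_yy) = -6292 / √(3094·77314) = -6292 / √239209516 = -6292 / 15466.3996 = -0.4068
t = r·√(n−2)/√(1−r²) = -0.4068·√11 / √(1−0.165486) = -1.349203 / 0.913517 = -1.477

-1.477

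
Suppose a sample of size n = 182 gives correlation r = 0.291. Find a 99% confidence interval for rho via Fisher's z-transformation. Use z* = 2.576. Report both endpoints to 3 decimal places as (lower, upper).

(0.107, 0.456)

z_r = atanh(0.291) = 0.299658;  SE = 1/√(n−3) = 1/√179 = 0.074744
z-limits: 0.299658 ± 2.576·0.074744 = 0.299658 ± 0.192541 = [0.107117, 0.492199]
ρ-limits: (tanh 0.107117, tanh 0.492199) = (0.107, 0.456)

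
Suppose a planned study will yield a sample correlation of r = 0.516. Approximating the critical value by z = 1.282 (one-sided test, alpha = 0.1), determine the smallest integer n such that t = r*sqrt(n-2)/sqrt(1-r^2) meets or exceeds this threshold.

7

r√(n−2)/√(1−r²) ≥ 1.282  ⇔  n−2 ≥ (1.282)²·(1−r²)/r²
(1−r²)/r² = (1−0.266256)/0.266256 = 2.7558
n ≥ 2 + 1.643524·2.7558 = 2 + 4.5292 = 6.5292
⌈6.5292⌉ = 7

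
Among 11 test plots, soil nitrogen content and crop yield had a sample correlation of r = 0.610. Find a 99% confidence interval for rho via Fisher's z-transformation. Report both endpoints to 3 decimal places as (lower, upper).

Fisher z: z_r = atanh(r) = ½·ln((1+0.610)/(1−0.610)) = 0.708921
SE(z) = 1/√(n−3) = 1/√8 = 0.353553
99% ⇒ z* = 2.576; margin = 2.576·0.353553 = 0.910753
CI on z-scale: (-0.201832, 1.619674)
Back-transform: tanh(-0.201832) = -0.199135, tanh(1.619674) = 0.924577

(-0.199, 0.925)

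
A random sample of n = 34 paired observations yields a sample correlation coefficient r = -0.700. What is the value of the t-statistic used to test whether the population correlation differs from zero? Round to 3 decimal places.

t = r·√(n−2) / √(1−r²) with r = -0.700, n = 34
  = -0.700·√32 / √(1 − 0.490000)
  = -0.700·5.656854 / 0.714143
  = -3.959798 / 0.714143 = -5.545

-5.545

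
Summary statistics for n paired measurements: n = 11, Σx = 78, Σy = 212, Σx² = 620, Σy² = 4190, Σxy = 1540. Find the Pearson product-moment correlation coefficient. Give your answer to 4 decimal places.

0.4399

S_xy = nΣxy − ΣxΣy = 11·1540 − 78·212 = 16940 − 16536 = 404
S_xx = nΣx² − (Σx)² = 11·620 − 78² = 6820 − 6084 = 736
S_yy = nΣy² − (Σy)² = 11·4190 − 212² = 46090 − 44944 = 1146
r = S_xy / √(S_xx·S_yy) = 404 / √(736·1146) = 404 / √843456 = 404 / 918.3986 = 0.4399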